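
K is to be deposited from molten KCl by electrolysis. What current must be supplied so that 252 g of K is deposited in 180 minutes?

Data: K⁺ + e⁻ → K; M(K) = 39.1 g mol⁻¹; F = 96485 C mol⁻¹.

n(K) = 252 / 39.1 = 6.445 mol.
n(e⁻) = 1 × 6.445 = 6.445 mol.
Q = n(e⁻)·F = 6.445 × 96485 = 621800 C.
I = Q/t = 621800 / 10800 s = 57.6 A.

57.6 A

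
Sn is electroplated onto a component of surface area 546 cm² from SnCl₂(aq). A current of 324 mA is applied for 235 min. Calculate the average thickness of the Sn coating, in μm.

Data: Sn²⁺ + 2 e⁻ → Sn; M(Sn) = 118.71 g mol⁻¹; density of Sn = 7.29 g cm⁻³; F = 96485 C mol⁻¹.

Q = I·t = 0.3240 × 14100 = 4568 C; n(e⁻) = 0.04735 mol.
n(Sn) = n(e⁻)/2 = 0.02367 mol, so m = 0.02367 × 118.71 = 2.810 g.
Volume = m/ρ = 2.810 / 7.29 = 0.3855 cm³.
Thickness = V/A = 0.3855 / 546 = 7.06 × 10⁻⁴ cm = 7.06 μm.

7.06 μm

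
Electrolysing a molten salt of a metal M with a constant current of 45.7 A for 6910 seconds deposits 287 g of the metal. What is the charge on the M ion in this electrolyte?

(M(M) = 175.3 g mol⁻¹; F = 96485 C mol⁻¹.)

+2

Q = I·t = 45.70 A × 6910.0 s = 315800 C, so n(e⁻) = 315800/96485 = 3.273 mol.
n(M) deposited = 287 / 175.3 = 1.637 mol.
Electrons per atom = n(e⁻)/n(M) = 3.273 / 1.637 = 2.00 ≈ 2, so the ion is M²⁺.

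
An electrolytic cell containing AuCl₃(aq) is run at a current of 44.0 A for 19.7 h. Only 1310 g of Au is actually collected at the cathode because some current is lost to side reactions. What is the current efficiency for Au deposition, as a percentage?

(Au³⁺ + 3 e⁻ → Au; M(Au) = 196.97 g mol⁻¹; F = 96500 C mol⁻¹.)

Q = I·t = 44.00 × 70920 = 3120000 C; n(e⁻) = 3120000/96500 = 32.34 mol.
Theoretical n(Au) = n(e⁻)/3 = 10.78 mol, i.e. m_theo = 10.78 × 196.97 = 2123 g.
Efficiency = m_actual / m_theo = 1310 / 2123 = 61.7 %.

61.7 %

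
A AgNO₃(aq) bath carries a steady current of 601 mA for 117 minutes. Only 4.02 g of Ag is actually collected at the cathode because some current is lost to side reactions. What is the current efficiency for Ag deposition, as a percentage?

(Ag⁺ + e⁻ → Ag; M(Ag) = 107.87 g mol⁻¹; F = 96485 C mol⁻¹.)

Q = I·t = 0.6010 × 7020.0 = 4219 C; n(e⁻) = 4219/96485 = 0.04373 mol.
Theoretical n(Ag) = n(e⁻)/1 = 0.04373 mol, i.e. m_theo = 0.04373 × 107.87 = 4.717 g.
Efficiency = m_actual / m_theo = 4.02 / 4.717 = 85.2 %.

85.2 %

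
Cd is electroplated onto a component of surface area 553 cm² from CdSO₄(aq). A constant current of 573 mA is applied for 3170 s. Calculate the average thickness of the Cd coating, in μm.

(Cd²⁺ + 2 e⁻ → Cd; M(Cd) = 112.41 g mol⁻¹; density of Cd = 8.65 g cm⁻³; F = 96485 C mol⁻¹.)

Q = I·t = 0.5730 × 3170.0 = 1816 C; n(e⁻) = 0.01883 mol.
n(Cd) = n(e⁻)/2 = 0.009413 mol, so m = 0.009413 × 112.41 = 1.058 g.
Volume = m/ρ = 1.058 / 8.65 = 0.1223 cm³.
Thickness = V/A = 0.1223 / 553 = 2.21 × 10⁻⁴ cm = 2.21 μm.

2.21 μm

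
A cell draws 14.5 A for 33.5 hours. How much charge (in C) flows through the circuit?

Q = I·t = 14.50 A × 120600 s = 1.75 × 10⁶ C.

1.75 × 10⁶ C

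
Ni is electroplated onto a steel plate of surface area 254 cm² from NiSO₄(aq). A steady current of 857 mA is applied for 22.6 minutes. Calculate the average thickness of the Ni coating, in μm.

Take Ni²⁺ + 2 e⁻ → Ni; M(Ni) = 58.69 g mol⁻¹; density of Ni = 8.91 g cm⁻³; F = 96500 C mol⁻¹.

1.56 μm

Q = I·t = 0.8570 × 1356.0 = 1162 C; n(e⁻) = 0.01204 mol.
n(Ni) = n(e⁻)/2 = 0.006021 mol, so m = 0.006021 × 58.69 = 0.3534 g.
Volume = m/ρ = 0.3534 / 8.91 = 0.03966 cm³.
Thickness = V/A = 0.03966 / 254 = 1.56 × 10⁻⁴ cm = 1.56 μm.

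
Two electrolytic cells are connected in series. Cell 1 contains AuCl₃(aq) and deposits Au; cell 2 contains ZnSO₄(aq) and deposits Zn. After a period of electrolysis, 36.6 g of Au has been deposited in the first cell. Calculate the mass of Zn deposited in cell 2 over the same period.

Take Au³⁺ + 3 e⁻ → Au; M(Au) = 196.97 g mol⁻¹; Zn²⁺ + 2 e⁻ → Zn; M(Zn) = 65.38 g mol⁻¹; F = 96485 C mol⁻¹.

18.2 g

n(Au) = 36.6 / 196.97 = 0.1858 mol.
Since Au³⁺ + 3 e⁻ → Au, n(e⁻) passed = 3 × 0.1858 = 0.5574 mol.
Cells in series carry the same charge, so the same 0.5574 mol of electrons passes through cell 2.
Zn²⁺ + 2 e⁻ → Zn, so n(Zn) = 0.5574 / 2 = 0.2787 mol.
m(Zn) = 0.2787 × 65.38 = 18.2 g.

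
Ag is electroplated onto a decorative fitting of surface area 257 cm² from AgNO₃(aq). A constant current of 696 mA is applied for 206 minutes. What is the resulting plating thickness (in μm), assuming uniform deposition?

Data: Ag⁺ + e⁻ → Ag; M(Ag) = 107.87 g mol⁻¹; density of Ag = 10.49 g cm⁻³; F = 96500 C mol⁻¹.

35.7 μm

Q = I·t = 0.6960 × 12360 = 8603 C; n(e⁻) = 0.08915 mol.
n(Ag) = n(e⁻)/1 = 0.08915 mol, so m = 0.08915 × 107.87 = 9.616 g.
Volume = m/ρ = 9.616 / 10.49 = 0.9167 cm³.
Thickness = V/A = 0.9167 / 257 = 0.00357 cm = 35.7 μm.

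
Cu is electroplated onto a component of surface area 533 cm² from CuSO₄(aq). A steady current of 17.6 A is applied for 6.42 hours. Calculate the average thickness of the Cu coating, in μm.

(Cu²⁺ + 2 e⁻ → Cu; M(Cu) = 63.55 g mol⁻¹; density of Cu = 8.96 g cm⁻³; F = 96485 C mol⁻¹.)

Q = I·t = 17.60 × 23112 = 406800 C; n(e⁻) = 4.216 mol.
n(Cu) = n(e⁻)/2 = 2.108 mol, so m = 2.108 × 63.55 = 134.0 g.
Volume = m/ρ = 134.0 / 8.96 = 14.95 cm³.
Thickness = V/A = 14.95 / 533 = 0.0281 cm = 281 μm.

281 μm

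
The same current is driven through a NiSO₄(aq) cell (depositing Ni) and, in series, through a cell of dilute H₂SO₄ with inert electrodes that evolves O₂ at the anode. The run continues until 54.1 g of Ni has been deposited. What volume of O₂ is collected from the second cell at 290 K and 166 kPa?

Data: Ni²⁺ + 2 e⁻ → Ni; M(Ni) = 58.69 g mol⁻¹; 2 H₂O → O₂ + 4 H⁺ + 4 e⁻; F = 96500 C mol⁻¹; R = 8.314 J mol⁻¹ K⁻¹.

n(Ni) = 54.1 / 58.69 = 0.9218 mol, so n(e⁻) = 2 × 0.9218 = 1.844 mol.
The cells are in series, so the same 1.844 mol of electrons passes through the second cell.
2 H₂O → O₂ + 4 H⁺ + 4 e⁻ — 4 mol e⁻ per mol O₂, so n(O₂) = 1.844/4 = 0.4609 mol.
V = nRT/P = (0.4609 × 8.314 × 290) / (166 × 10³) = 0.00669 m³ = 6.69 L.

6.69 L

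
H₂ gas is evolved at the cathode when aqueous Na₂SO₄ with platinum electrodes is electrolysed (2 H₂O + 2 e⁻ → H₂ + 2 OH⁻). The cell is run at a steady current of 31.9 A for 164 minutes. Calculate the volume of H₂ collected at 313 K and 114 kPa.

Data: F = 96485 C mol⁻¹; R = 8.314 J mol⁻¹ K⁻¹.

37.1 L

Q = I·t = 31.90 A × 9840.0 s = 313900 C.
n(e⁻) = Q/F = 313900 / 96485 = 3.253 mol.
2 electrons are transferred per H₂ molecule, so n(H₂) = 3.253 / 2 = 1.627 mol.
V = nRT/P = (1.627 × 8.314 × 313) / (114 × 10³ Pa) = 0.0371 m³ = 37.1 L.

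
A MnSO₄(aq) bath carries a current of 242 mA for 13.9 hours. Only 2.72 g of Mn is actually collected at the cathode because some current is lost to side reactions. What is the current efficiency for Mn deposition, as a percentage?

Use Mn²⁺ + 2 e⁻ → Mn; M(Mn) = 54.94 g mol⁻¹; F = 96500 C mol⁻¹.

Q = I·t = 0.2420 × 50040 = 12110 C; n(e⁻) = 12110/96500 = 0.1255 mol.
Theoretical n(Mn) = n(e⁻)/2 = 0.06274 mol, i.e. m_theo = 0.06274 × 54.94 = 3.447 g.
Efficiency = m_actual / m_theo = 2.72 / 3.447 = 78.9 %.

78.9 %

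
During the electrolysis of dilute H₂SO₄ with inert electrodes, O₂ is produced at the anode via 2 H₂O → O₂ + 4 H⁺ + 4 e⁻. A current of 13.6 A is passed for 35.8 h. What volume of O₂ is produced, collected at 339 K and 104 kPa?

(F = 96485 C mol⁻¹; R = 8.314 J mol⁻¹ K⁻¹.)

Q = I·t = 13.60 A × 128880 s = 1753000 C.
n(e⁻) = Q/F = 1753000 / 96485 = 18.17 mol.
4 electrons are transferred per O₂ molecule, so n(O₂) = 18.17 / 4 = 4.542 mol.
V = nRT/P = (4.542 × 8.314 × 339) / (104 × 10³ Pa) = 0.123 m³ = 123 L.

123 L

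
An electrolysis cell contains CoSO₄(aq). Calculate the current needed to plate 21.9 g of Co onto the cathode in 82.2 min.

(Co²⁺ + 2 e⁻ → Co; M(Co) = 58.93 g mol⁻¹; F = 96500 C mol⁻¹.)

14.5 A

n(Co) = 21.9 / 58.93 = 0.3716 mol.
n(e⁻) = 2 × 0.3716 = 0.7433 mol.
Q = n(e⁻)·F = 0.7433 × 96500 = 71720 C.
I = Q/t = 71720 / 4932.0 s = 14.5 A.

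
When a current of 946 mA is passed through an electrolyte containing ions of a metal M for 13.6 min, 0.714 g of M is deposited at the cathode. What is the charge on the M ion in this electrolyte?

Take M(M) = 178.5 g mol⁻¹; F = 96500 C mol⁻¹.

Q = I·t = 0.9460 A × 816.00 s = 771.9 C, so n(e⁻) = 771.9/96500 = 0.007999 mol.
n(M) deposited = 0.714 / 178.5 = 0.004000 mol.
Electrons per atom = n(e⁻)/n(M) = 0.007999 / 0.004000 = 2.00 ≈ 2, so the ion is M²⁺.

+2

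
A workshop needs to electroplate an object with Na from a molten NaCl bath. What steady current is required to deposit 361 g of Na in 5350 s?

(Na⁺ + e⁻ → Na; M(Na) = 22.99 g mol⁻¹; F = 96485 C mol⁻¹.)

n(Na) = 361 / 22.99 = 15.70 mol.
n(e⁻) = 1 × 15.70 = 15.70 mol.
Q = n(e⁻)·F = 15.70 × 96485 = 1515000 C.
I = Q/t = 1515000 / 5350.0 s = 283 A.

283 A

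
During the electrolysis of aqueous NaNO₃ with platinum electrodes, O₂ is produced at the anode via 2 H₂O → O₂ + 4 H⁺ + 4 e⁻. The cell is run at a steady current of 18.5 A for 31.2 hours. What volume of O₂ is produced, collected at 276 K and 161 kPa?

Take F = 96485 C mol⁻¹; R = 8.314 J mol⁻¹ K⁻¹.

76.7 L

Q = I·t = 18.50 A × 112320 s = 2078000 C.
n(e⁻) = Q/F = 2078000 / 96485 = 21.54 mol.
4 electrons are transferred per O₂ molecule, so n(O₂) = 21.54 / 4 = 5.384 mol.
V = nRT/P = (5.384 × 8.314 × 276) / (161 × 10³ Pa) = 0.0767 m³ = 76.7 L.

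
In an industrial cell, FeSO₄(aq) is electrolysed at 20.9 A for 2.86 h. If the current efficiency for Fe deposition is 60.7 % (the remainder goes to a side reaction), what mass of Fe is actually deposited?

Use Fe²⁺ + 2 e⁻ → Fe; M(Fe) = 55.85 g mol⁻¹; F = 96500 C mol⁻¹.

Q = I·t = 20.90 × 10296 = 215200 C.
n(e⁻) = 215200/96500 = 2.230 mol; theoretically n(Fe) = 2.230/2 = 1.115 mol, m_theo = 62.27 g.
At 60.7 % efficiency, m_actual = 0.607 × 62.27 = 37.8 g.

37.8 g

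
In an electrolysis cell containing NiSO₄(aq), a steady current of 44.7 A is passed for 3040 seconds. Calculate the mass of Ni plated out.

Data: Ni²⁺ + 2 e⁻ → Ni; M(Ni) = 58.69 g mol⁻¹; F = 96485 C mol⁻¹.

Q = I·t = 44.70 A × 3040.0 s = 135900 C.
n(e⁻) = Q/F = 135900 / 96485 = 1.408 mol.
Ni²⁺ + 2 e⁻ → Ni, so n(Ni) = n(e⁻)/2 = 0.7042 mol.
m = n·M = 0.7042 × 58.69 = 41.3 g.

41.3 g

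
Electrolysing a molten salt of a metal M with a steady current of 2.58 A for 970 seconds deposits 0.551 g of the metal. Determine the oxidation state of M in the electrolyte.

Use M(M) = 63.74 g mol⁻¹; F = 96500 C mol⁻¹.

+3

Q = I·t = 2.580 A × 970.00 s = 2503 C, so n(e⁻) = 2503/96500 = 0.02593 mol.
n(M) deposited = 0.551 / 63.74 = 0.008644 mol.
Electrons per atom = n(e⁻)/n(M) = 0.02593 / 0.008644 = 3.00 ≈ 3, so the ion is M³⁺.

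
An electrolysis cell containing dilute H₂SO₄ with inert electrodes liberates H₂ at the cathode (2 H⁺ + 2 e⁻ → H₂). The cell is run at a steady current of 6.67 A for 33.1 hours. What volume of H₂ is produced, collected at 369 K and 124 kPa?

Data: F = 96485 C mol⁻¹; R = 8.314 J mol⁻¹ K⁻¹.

Q = I·t = 6.670 A × 119160 s = 794800 C.
n(e⁻) = Q/F = 794800 / 96485 = 8.238 mol.
2 electrons are transferred per H₂ molecule, so n(H₂) = 8.238 / 2 = 4.119 mol.
V = nRT/P = (4.119 × 8.314 × 369) / (124 × 10³ Pa) = 0.102 m³ = 102 L.

102 L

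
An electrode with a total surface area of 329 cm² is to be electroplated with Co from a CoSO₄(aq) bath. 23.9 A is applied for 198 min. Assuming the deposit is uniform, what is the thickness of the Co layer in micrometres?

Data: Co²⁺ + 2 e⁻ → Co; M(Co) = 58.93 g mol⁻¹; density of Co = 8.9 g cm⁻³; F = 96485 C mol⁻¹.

296 μm

Q = I·t = 23.90 × 11880 = 283900 C; n(e⁻) = 2.943 mol.
n(Co) = n(e⁻)/2 = 1.471 mol, so m = 1.471 × 58.93 = 86.71 g.
Volume = m/ρ = 86.71 / 8.9 = 9.743 cm³.
Thickness = V/A = 9.743 / 329 = 0.0296 cm = 296 μm.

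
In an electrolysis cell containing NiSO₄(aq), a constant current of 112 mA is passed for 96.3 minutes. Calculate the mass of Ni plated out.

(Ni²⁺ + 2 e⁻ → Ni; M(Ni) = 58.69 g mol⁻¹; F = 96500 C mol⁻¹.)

0.197 g

Q = I·t = 0.1120 A × 5778.0 s = 647.1 C.
n(e⁻) = Q/F = 647.1 / 96500 = 0.006706 mol.
Ni²⁺ + 2 e⁻ → Ni, so n(Ni) = n(e⁻)/2 = 0.003353 mol.
m = n·M = 0.003353 × 58.69 = 0.197 g.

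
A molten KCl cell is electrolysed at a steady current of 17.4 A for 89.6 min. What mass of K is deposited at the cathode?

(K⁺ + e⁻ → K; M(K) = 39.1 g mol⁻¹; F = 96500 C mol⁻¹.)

37.9 g

Q = I·t = 17.40 A × 5376.0 s = 93540 C.
n(e⁻) = Q/F = 93540 / 96500 = 0.9694 mol.
K⁺ + e⁻ → K, so n(K) = n(e⁻)/1 = 0.9694 mol.
m = n·M = 0.9694 × 39.1 = 37.9 g.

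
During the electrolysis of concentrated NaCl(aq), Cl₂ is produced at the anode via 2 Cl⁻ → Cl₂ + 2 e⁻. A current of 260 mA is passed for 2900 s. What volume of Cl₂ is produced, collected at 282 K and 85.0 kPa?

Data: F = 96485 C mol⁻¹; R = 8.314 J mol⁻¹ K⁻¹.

Q = I·t = 0.2600 A × 2900.0 s = 754.0 C.
n(e⁻) = Q/F = 754.0 / 96485 = 0.007815 mol.
2 electrons are transferred per Cl₂ molecule, so n(Cl₂) = 0.007815 / 2 = 0.003907 mol.
V = nRT/P = (0.003907 × 8.314 × 282) / (85.0 × 10³ Pa) = 1.08 × 10⁻⁴ m³ = 0.108 L.

0.108 L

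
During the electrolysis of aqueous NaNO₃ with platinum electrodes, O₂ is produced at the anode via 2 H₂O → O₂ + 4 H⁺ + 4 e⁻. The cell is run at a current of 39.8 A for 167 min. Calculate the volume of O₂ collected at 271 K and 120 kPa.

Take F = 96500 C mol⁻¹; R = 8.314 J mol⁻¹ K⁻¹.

Q = I·t = 39.80 A × 10020 s = 398800 C.
n(e⁻) = Q/F = 398800 / 96500 = 4.133 mol.
4 electrons are transferred per O₂ molecule, so n(O₂) = 4.133 / 4 = 1.033 mol.
V = nRT/P = (1.033 × 8.314 × 271) / (120 × 10³ Pa) = 0.0194 m³ = 19.4 L.

19.4 L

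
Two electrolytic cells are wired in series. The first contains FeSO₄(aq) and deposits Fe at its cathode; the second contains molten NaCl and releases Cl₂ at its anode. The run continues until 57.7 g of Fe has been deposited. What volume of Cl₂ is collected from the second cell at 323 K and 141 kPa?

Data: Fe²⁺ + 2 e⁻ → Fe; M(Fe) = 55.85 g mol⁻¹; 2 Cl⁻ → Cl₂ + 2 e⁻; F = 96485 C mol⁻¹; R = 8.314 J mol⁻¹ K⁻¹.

n(Fe) = 57.7 / 55.85 = 1.033 mol, so n(e⁻) = 2 × 1.033 = 2.066 mol.
The cells are in series, so the same 2.066 mol of electrons passes through the second cell.
2 Cl⁻ → Cl₂ + 2 e⁻ — 2 mol e⁻ per mol Cl₂, so n(Cl₂) = 2.066/2 = 1.033 mol.
V = nRT/P = (1.033 × 8.314 × 323) / (141 × 10³) = 0.0197 m³ = 19.7 L.

19.7 L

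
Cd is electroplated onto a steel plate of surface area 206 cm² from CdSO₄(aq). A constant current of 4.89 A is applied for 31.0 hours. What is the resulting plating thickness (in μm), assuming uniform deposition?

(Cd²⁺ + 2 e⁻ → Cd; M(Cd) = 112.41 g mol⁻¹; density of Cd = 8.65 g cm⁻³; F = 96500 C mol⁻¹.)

1780 μm

Q = I·t = 4.890 × 111600 = 545700 C; n(e⁻) = 5.655 mol.
n(Cd) = n(e⁻)/2 = 2.828 mol, so m = 2.828 × 112.41 = 317.8 g.
Volume = m/ρ = 317.8 / 8.65 = 36.75 cm³.
Thickness = V/A = 36.75 / 206 = 0.178 cm = 1780 μm.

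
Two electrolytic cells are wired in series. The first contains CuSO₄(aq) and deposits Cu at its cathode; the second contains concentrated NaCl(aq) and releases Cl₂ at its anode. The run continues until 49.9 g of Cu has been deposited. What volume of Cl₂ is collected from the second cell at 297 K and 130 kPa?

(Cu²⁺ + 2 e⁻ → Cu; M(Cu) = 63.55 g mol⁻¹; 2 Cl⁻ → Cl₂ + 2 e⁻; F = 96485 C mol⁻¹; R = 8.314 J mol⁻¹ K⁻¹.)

n(Cu) = 49.9 / 63.55 = 0.7852 mol, so n(e⁻) = 2 × 0.7852 = 1.570 mol.
The cells are in series, so the same 1.570 mol of electrons passes through the second cell.
2 Cl⁻ → Cl₂ + 2 e⁻ — 2 mol e⁻ per mol Cl₂, so n(Cl₂) = 1.570/2 = 0.7852 mol.
V = nRT/P = (0.7852 × 8.314 × 297) / (130 × 10³) = 0.0149 m³ = 14.9 L.

14.9 L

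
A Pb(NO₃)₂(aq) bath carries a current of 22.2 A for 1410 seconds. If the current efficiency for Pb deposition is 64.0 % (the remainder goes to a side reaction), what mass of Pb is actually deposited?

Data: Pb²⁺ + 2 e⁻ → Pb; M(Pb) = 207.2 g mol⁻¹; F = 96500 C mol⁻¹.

Q = I·t = 22.20 × 1410.0 = 31300 C.
n(e⁻) = 31300/96500 = 0.3244 mol; theoretically n(Pb) = 0.3244/2 = 0.1622 mol, m_theo = 33.61 g.
At 64.0 % efficiency, m_actual = 0.640 × 33.61 = 21.5 g.

21.5 g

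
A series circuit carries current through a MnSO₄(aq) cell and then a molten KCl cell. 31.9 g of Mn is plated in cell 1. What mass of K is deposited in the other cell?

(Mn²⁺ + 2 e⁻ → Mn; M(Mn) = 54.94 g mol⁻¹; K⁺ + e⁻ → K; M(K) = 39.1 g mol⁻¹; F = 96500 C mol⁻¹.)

45.4 g

n(Mn) = 31.9 / 54.94 = 0.5806 mol.
Since Mn²⁺ + 2 e⁻ → Mn, n(e⁻) passed = 2 × 0.5806 = 1.161 mol.
Cells in series carry the same charge, so the same 1.161 mol of electrons passes through cell 2.
K⁺ + e⁻ → K, so n(K) = 1.161 / 1 = 1.161 mol.
m(K) = 1.161 × 39.1 = 45.4 g.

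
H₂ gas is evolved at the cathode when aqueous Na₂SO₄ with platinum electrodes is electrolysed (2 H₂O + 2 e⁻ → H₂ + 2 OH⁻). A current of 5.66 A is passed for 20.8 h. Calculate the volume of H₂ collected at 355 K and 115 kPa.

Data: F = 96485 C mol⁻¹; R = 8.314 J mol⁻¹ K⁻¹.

Q = I·t = 5.660 A × 74880 s = 423800 C.
n(e⁻) = Q/F = 423800 / 96485 = 4.393 mol.
2 electrons are transferred per H₂ molecule, so n(H₂) = 4.393 / 2 = 2.196 mol.
V = nRT/P = (2.196 × 8.314 × 355) / (115 × 10³ Pa) = 0.0564 m³ = 56.4 L.

56.4 L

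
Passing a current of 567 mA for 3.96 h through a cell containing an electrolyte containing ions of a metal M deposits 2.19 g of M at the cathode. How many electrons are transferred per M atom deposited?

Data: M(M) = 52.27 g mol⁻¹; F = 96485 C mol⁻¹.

Q = I·t = 0.5670 A × 14256 s = 8083 C, so n(e⁻) = 8083/96485 = 0.08378 mol.
n(M) deposited = 2.19 / 52.27 = 0.04190 mol.
Electrons per atom = n(e⁻)/n(M) = 0.08378 / 0.04190 = 2.00 ≈ 2, so the ion is M²⁺.

2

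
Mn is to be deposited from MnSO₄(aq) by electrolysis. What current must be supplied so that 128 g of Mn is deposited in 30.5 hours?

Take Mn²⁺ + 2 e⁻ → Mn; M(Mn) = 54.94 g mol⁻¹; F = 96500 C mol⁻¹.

n(Mn) = 128 / 54.94 = 2.330 mol.
n(e⁻) = 2 × 2.330 = 4.660 mol.
Q = n(e⁻)·F = 4.660 × 96500 = 449700 C.
I = Q/t = 449700 / 109800 s = 4.10 A.

4.10 A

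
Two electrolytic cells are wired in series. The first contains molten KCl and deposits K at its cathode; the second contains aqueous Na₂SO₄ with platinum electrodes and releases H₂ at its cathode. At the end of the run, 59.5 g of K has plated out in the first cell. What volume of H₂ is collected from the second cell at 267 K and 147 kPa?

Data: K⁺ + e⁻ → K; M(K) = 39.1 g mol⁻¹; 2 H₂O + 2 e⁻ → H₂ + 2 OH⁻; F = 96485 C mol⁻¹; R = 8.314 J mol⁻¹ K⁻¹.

n(K) = 59.5 / 39.1 = 1.522 mol, so n(e⁻) = 1 × 1.522 = 1.522 mol.
The cells are in series, so the same 1.522 mol of electrons passes through the second cell.
2 H₂O + 2 e⁻ → H₂ + 2 OH⁻ — 2 mol e⁻ per mol H₂, so n(H₂) = 1.522/2 = 0.7609 mol.
V = nRT/P = (0.7609 × 8.314 × 267) / (147 × 10³) = 0.0115 m³ = 11.5 L.

11.5 L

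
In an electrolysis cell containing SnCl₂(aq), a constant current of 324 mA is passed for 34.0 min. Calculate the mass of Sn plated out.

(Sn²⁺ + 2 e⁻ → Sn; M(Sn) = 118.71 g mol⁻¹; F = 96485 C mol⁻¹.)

Q = I·t = 0.3240 A × 2040.0 s = 661.0 C.
n(e⁻) = Q/F = 661.0 / 96485 = 0.006850 mol.
Sn²⁺ + 2 e⁻ → Sn, so n(Sn) = n(e⁻)/2 = 0.003425 mol.
m = n·M = 0.003425 × 118.71 = 0.407 g.

0.407 g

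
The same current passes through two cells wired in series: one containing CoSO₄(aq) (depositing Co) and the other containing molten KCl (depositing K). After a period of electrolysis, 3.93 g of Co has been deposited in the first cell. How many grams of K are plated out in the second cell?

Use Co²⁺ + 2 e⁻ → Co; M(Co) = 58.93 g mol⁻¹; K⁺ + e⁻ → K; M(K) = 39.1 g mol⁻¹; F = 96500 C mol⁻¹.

n(Co) = 3.93 / 58.93 = 0.06669 mol.
Since Co²⁺ + 2 e⁻ → Co, n(e⁻) passed = 2 × 0.06669 = 0.1334 mol.
Cells in series carry the same charge, so the same 0.1334 mol of electrons passes through cell 2.
K⁺ + e⁻ → K, so n(K) = 0.1334 / 1 = 0.1334 mol.
m(K) = 0.1334 × 39.1 = 5.22 g.

5.22 g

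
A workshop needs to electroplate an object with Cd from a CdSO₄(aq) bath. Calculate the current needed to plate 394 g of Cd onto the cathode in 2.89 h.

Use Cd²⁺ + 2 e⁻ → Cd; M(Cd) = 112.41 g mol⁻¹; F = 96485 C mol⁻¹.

n(Cd) = 394 / 112.41 = 3.505 mol.
n(e⁻) = 2 × 3.505 = 7.010 mol.
Q = n(e⁻)·F = 7.010 × 96485 = 676400 C.
I = Q/t = 676400 / 10404 s = 65.0 A.

65.0 A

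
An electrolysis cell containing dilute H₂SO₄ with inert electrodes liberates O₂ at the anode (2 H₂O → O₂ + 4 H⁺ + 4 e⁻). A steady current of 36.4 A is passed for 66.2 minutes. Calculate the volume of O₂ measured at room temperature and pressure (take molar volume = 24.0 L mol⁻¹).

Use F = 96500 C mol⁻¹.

Q = I·t = 36.40 A × 3972.0 s = 144600 C.
n(e⁻) = Q/F = 144600 / 96500 = 1.498 mol.
4 electrons are transferred per O₂ molecule, so n(O₂) = 1.498 / 4 = 0.3746 mol.
V = n × V_m = 0.3746 × 24.0 = 8.99 L.

8.99 L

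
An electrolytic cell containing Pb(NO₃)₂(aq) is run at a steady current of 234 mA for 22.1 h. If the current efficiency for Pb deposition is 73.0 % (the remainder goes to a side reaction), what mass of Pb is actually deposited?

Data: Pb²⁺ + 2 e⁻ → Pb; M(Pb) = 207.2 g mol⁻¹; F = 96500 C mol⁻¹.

14.6 g

Q = I·t = 0.2340 × 79560 = 18620 C.
n(e⁻) = 18620/96500 = 0.1929 mol; theoretically n(Pb) = 0.1929/2 = 0.09646 mol, m_theo = 19.99 g.
At 73.0 % efficiency, m_actual = 0.730 × 19.99 = 14.6 g.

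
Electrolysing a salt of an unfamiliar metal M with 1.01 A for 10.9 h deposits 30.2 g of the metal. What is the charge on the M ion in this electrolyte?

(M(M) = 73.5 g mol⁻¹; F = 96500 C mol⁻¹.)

Q = I·t = 1.010 A × 39240 s = 39630 C, so n(e⁻) = 39630/96500 = 0.4107 mol.
n(M) deposited = 30.2 / 73.5 = 0.4109 mol.
Electrons per atom = n(e⁻)/n(M) = 0.4107 / 0.4109 = 1.00 ≈ 1, so the ion is M⁺.

+1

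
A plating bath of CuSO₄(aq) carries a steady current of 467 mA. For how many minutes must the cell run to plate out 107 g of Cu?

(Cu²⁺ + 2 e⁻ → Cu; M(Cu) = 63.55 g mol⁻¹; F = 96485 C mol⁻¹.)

n(Cu) = m/M = 107 / 63.55 = 1.684 mol.
Each Cu atom requires 2 electrons, so n(e⁻) = 2 × 1.684 = 3.367 mol.
Q = n(e⁻)·F = 3.367 × 96485 = 324900 C.
t = Q/I = 324900 / 0.4670 A = 695700 s = 11600 min.

11600 min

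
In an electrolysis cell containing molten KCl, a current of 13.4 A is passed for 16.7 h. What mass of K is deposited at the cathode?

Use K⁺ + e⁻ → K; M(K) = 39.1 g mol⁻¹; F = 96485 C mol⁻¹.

Q = I·t = 13.40 A × 60120 s = 805600 C.
n(e⁻) = Q/F = 805600 / 96485 = 8.350 mol.
K⁺ + e⁻ → K, so n(K) = n(e⁻)/1 = 8.350 mol.
m = n·M = 8.350 × 39.1 = 326 g.

326 g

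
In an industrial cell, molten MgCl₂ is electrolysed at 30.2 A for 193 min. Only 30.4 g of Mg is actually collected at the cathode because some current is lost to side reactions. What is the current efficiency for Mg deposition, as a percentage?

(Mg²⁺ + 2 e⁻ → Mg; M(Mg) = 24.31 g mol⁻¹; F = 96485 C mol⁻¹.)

69.0 %

Q = I·t = 30.20 × 11580 = 349700 C; n(e⁻) = 349700/96485 = 3.625 mol.
Theoretical n(Mg) = n(e⁻)/2 = 1.812 mol, i.e. m_theo = 1.812 × 24.31 = 44.06 g.
Efficiency = m_actual / m_theo = 30.4 / 44.06 = 69.0 %.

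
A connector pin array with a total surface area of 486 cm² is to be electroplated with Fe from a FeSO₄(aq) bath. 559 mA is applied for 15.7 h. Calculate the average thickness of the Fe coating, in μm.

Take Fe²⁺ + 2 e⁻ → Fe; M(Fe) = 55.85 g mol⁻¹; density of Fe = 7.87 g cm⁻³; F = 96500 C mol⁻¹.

23.9 μm

Q = I·t = 0.5590 × 56520 = 31590 C; n(e⁻) = 0.3274 mol.
n(Fe) = n(e⁻)/2 = 0.1637 mol, so m = 0.1637 × 55.85 = 9.143 g.
Volume = m/ρ = 9.143 / 7.87 = 1.162 cm³.
Thickness = V/A = 1.162 / 486 = 0.00239 cm = 23.9 μm.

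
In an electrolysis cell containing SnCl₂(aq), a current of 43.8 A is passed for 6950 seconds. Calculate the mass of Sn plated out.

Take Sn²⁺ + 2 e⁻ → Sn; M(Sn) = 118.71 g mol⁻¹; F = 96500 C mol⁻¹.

Q = I·t = 43.80 A × 6950.0 s = 304400 C.
n(e⁻) = Q/F = 304400 / 96500 = 3.155 mol.
Sn²⁺ + 2 e⁻ → Sn, so n(Sn) = n(e⁻)/2 = 1.577 mol.
m = n·M = 1.577 × 118.71 = 187 g.

187 g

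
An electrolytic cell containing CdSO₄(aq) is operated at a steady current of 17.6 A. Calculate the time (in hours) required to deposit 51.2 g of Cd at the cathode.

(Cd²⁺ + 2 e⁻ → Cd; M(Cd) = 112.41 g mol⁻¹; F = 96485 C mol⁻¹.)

1.39 h

n(Cd) = m/M = 51.2 / 112.41 = 0.4555 mol.
Each Cd atom requires 2 electrons, so n(e⁻) = 2 × 0.4555 = 0.9110 mol.
Q = n(e⁻)·F = 0.9110 × 96485 = 87890 C.
t = Q/I = 87890 / 17.60 A = 4994 s = 1.39 h.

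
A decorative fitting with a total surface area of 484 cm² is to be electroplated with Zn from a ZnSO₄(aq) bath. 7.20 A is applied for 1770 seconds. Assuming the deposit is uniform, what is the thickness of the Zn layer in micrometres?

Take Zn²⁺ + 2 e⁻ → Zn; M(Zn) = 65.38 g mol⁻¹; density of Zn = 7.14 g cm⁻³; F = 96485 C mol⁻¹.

Q = I·t = 7.200 × 1770.0 = 12740 C; n(e⁻) = 0.1321 mol.
n(Zn) = n(e⁻)/2 = 0.06604 mol, so m = 0.06604 × 65.38 = 4.318 g.
Volume = m/ρ = 4.318 / 7.14 = 0.6047 cm³.
Thickness = V/A = 0.6047 / 484 = 0.00125 cm = 12.5 μm.

12.5 μm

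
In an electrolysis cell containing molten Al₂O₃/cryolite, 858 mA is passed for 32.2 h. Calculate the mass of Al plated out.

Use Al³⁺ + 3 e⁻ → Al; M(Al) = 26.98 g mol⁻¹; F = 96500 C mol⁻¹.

Q = I·t = 0.8580 A × 115920 s = 99460 C.
n(e⁻) = Q/F = 99460 / 96500 = 1.031 mol.
Al³⁺ + 3 e⁻ → Al, so n(Al) = n(e⁻)/3 = 0.3436 mol.
m = n·M = 0.3436 × 26.98 = 9.27 g.

9.27 g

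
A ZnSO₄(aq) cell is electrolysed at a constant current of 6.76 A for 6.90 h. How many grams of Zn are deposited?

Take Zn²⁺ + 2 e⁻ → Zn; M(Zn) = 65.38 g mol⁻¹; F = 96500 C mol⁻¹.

Q = I·t = 6.760 A × 24840 s = 167900 C.
n(e⁻) = Q/F = 167900 / 96500 = 1.740 mol.
Zn²⁺ + 2 e⁻ → Zn, so n(Zn) = n(e⁻)/2 = 0.8700 mol.
m = n·M = 0.8700 × 65.38 = 56.9 g.

56.9 g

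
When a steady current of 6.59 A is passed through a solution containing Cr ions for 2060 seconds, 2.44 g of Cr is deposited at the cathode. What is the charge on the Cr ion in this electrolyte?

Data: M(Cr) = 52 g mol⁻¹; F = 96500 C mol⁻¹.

+3

Q = I·t = 6.590 A × 2060.0 s = 13580 C, so n(e⁻) = 13580/96500 = 0.1407 mol.
n(Cr) deposited = 2.44 / 52 = 0.04692 mol.
Electrons per atom = n(e⁻)/n(Cr) = 0.1407 / 0.04692 = 3.00 ≈ 3, so the ion is Cr³⁺.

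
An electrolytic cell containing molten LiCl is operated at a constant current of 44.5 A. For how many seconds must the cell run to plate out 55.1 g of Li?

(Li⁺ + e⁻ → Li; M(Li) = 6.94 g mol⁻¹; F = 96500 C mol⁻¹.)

17200 s

n(Li) = m/M = 55.1 / 6.94 = 7.939 mol.
Each Li atom requires 1 electron, so n(e⁻) = 1 × 7.939 = 7.939 mol.
Q = n(e⁻)·F = 7.939 × 96500 = 766200 C.
t = Q/I = 766200 / 44.50 A = 17220 s.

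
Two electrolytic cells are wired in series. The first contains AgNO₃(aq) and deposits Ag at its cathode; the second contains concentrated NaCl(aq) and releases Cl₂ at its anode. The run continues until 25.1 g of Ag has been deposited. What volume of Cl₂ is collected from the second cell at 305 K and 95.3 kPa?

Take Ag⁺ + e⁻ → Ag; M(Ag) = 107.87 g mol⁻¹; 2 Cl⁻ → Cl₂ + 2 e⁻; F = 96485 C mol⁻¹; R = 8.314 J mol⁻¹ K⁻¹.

n(Ag) = 25.1 / 107.87 = 0.2327 mol, so n(e⁻) = 1 × 0.2327 = 0.2327 mol.
The cells are in series, so the same 0.2327 mol of electrons passes through the second cell.
2 Cl⁻ → Cl₂ + 2 e⁻ — 2 mol e⁻ per mol Cl₂, so n(Cl₂) = 0.2327/2 = 0.1163 mol.
V = nRT/P = (0.1163 × 8.314 × 305) / (95.3 × 10³) = 0.00310 m³ = 3.10 L.

3.10 L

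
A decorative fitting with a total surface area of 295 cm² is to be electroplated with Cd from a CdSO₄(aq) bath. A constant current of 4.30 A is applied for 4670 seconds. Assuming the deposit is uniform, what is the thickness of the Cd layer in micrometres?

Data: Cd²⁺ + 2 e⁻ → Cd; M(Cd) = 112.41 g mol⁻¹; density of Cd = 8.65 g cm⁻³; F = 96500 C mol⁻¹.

45.8 μm

Q = I·t = 4.300 × 4670.0 = 20080 C; n(e⁻) = 0.2081 mol.
n(Cd) = n(e⁻)/2 = 0.1040 mol, so m = 0.1040 × 112.41 = 11.70 g.
Volume = m/ρ = 11.70 / 8.65 = 1.352 cm³.
Thickness = V/A = 1.352 / 295 = 0.00458 cm = 45.8 μm.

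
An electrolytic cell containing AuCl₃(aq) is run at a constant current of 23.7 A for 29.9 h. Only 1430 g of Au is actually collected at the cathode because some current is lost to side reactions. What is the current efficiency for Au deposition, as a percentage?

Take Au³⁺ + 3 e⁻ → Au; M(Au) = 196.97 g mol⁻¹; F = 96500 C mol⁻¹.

Q = I·t = 23.70 × 107640 = 2551000 C; n(e⁻) = 2551000/96500 = 26.44 mol.
Theoretical n(Au) = n(e⁻)/3 = 8.812 mol, i.e. m_theo = 8.812 × 196.97 = 1736 g.
Efficiency = m_actual / m_theo = 1430 / 1736 = 82.4 %.

82.4 %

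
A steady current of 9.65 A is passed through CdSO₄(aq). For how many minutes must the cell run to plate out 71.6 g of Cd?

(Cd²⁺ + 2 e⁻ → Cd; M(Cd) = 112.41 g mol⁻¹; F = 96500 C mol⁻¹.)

n(Cd) = m/M = 71.6 / 112.41 = 0.6370 mol.
Each Cd atom requires 2 electrons, so n(e⁻) = 2 × 0.6370 = 1.274 mol.
Q = n(e⁻)·F = 1.274 × 96500 = 122900 C.
t = Q/I = 122900 / 9.650 A = 12740 s = 212 min.

212 min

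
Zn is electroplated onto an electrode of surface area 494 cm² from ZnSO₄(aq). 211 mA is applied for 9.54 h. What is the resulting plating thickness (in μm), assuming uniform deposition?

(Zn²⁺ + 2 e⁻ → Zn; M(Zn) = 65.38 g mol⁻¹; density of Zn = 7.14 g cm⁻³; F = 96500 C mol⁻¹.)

6.96 μm

Q = I·t = 0.2110 × 34344 = 7247 C; n(e⁻) = 0.07509 mol.
n(Zn) = n(e⁻)/2 = 0.03755 mol, so m = 0.03755 × 65.38 = 2.455 g.
Volume = m/ρ = 2.455 / 7.14 = 0.3438 cm³.
Thickness = V/A = 0.3438 / 494 = 6.96 × 10⁻⁴ cm = 6.96 μm.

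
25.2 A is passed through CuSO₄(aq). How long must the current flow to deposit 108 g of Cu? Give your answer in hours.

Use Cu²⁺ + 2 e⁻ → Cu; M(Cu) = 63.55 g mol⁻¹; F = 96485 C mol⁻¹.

3.61 h

n(Cu) = m/M = 108 / 63.55 = 1.699 mol.
Each Cu atom requires 2 electrons, so n(e⁻) = 2 × 1.699 = 3.399 mol.
Q = n(e⁻)·F = 3.399 × 96485 = 327900 C.
t = Q/I = 327900 / 25.20 A = 13010 s = 3.61 h.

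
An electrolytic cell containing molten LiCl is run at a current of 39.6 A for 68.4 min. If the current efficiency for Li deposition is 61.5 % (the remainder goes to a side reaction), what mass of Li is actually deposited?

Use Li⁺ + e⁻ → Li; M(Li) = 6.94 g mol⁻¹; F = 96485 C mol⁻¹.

7.19 g

Q = I·t = 39.60 × 4104.0 = 162500 C.
n(e⁻) = 162500/96485 = 1.684 mol; theoretically n(Li) = 1.684/1 = 1.684 mol, m_theo = 11.69 g.
At 61.5 % efficiency, m_actual = 0.615 × 11.69 = 7.19 g.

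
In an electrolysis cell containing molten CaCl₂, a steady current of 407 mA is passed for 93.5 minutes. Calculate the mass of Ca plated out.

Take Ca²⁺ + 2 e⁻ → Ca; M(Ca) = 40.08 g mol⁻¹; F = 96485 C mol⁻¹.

0.474 g

Q = I·t = 0.4070 A × 5610.0 s = 2283 C.
n(e⁻) = Q/F = 2283 / 96485 = 0.02366 mol.
Ca²⁺ + 2 e⁻ → Ca, so n(Ca) = n(e⁻)/2 = 0.01183 mol.
m = n·M = 0.01183 × 40.08 = 0.474 g.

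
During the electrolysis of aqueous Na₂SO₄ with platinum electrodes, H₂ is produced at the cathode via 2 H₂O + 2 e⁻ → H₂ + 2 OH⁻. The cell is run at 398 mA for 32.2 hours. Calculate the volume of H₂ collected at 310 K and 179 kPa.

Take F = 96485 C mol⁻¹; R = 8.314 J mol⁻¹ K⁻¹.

3.44 L

Q = I·t = 0.3980 A × 115920 s = 46140 C.
n(e⁻) = Q/F = 46140 / 96485 = 0.4782 mol.
2 electrons are transferred per H₂ molecule, so n(H₂) = 0.4782 / 2 = 0.2391 mol.
V = nRT/P = (0.2391 × 8.314 × 310) / (179 × 10³ Pa) = 0.00344 m³ = 3.44 L.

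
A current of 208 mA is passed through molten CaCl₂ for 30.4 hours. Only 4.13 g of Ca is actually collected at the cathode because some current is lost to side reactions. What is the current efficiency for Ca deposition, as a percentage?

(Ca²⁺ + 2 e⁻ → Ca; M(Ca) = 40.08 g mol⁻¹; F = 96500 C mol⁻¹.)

87.4 %

Q = I·t = 0.2080 × 109440 = 22760 C; n(e⁻) = 22760/96500 = 0.2359 mol.
Theoretical n(Ca) = n(e⁻)/2 = 0.1179 mol, i.e. m_theo = 0.1179 × 40.08 = 4.727 g.
Efficiency = m_actual / m_theo = 4.13 / 4.727 = 87.4 %.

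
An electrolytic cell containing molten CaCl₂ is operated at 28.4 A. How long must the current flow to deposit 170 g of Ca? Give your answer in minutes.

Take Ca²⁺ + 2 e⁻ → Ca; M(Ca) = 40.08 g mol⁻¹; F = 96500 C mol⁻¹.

480 min

n(Ca) = m/M = 170 / 40.08 = 4.242 mol.
Each Ca atom requires 2 electrons, so n(e⁻) = 2 × 4.242 = 8.483 mol.
Q = n(e⁻)·F = 8.483 × 96500 = 818600 C.
t = Q/I = 818600 / 28.40 A = 28820 s = 480 min.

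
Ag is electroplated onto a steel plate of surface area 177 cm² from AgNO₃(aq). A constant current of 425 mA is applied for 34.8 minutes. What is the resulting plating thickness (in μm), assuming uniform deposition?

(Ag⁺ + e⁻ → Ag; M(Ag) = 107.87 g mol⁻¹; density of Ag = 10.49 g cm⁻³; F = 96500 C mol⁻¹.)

Q = I·t = 0.4250 × 2088.0 = 887.4 C; n(e⁻) = 0.009196 mol.
n(Ag) = n(e⁻)/1 = 0.009196 mol, so m = 0.009196 × 107.87 = 0.9920 g.
Volume = m/ρ = 0.9920 / 10.49 = 0.09456 cm³.
Thickness = V/A = 0.09456 / 177 = 5.34 × 10⁻⁴ cm = 5.34 μm.

5.34 μm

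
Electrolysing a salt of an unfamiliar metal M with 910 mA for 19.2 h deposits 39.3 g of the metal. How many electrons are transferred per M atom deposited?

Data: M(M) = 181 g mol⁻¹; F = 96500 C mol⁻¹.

Q = I·t = 0.9100 A × 69120 s = 62900 C, so n(e⁻) = 62900/96500 = 0.6518 mol.
n(M) deposited = 39.3 / 181 = 0.2171 mol.
Electrons per atom = n(e⁻)/n(M) = 0.6518 / 0.2171 = 3.00 ≈ 3, so the ion is M³⁺.

3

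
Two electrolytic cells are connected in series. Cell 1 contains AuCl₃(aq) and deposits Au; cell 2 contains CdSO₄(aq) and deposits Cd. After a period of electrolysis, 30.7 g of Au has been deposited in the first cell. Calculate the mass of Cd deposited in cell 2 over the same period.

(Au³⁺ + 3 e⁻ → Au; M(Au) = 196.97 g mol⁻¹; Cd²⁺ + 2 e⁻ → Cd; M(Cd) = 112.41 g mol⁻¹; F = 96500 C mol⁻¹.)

n(Au) = 30.7 / 196.97 = 0.1559 mol.
Since Au³⁺ + 3 e⁻ → Au, n(e⁻) passed = 3 × 0.1559 = 0.4676 mol.
Cells in series carry the same charge, so the same 0.4676 mol of electrons passes through cell 2.
Cd²⁺ + 2 e⁻ → Cd, so n(Cd) = 0.4676 / 2 = 0.2338 mol.
m(Cd) = 0.2338 × 112.41 = 26.3 g.

26.3 g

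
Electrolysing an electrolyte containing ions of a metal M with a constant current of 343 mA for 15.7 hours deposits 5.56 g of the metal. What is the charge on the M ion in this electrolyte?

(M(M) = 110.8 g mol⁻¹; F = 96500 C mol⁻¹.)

+4

Q = I·t = 0.3430 A × 56520 s = 19390 C, so n(e⁻) = 19390/96500 = 0.2009 mol.
n(M) deposited = 5.56 / 110.8 = 0.05018 mol.
Electrons per atom = n(e⁻)/n(M) = 0.2009 / 0.05018 = 4.00 ≈ 4, so the ion is M⁴⁺.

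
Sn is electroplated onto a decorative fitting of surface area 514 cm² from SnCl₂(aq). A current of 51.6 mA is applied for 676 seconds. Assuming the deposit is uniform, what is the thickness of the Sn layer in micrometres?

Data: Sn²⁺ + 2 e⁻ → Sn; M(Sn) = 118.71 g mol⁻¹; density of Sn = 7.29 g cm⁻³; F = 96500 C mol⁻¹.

0.0573 μm

Q = I·t = 0.05160 × 676.00 = 34.88 C; n(e⁻) = 0.0003615 mol.
n(Sn) = n(e⁻)/2 = 0.0001807 mol, so m = 0.0001807 × 118.71 = 0.02145 g.
Volume = m/ρ = 0.02145 / 7.29 = 0.002943 cm³.
Thickness = V/A = 0.002943 / 514 = 5.73 × 10⁻⁶ cm = 0.0573 μm.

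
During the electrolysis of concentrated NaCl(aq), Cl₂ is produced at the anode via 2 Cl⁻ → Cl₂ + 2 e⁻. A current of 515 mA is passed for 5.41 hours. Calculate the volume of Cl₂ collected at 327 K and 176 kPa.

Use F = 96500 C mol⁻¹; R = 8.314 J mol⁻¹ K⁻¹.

Q = I·t = 0.5150 A × 19476 s = 10030 C.
n(e⁻) = Q/F = 10030 / 96500 = 0.1039 mol.
2 electrons are transferred per Cl₂ molecule, so n(Cl₂) = 0.1039 / 2 = 0.05197 mol.
V = nRT/P = (0.05197 × 8.314 × 327) / (176 × 10³ Pa) = 8.03 × 10⁻⁴ m³ = 0.803 L.

0.803 L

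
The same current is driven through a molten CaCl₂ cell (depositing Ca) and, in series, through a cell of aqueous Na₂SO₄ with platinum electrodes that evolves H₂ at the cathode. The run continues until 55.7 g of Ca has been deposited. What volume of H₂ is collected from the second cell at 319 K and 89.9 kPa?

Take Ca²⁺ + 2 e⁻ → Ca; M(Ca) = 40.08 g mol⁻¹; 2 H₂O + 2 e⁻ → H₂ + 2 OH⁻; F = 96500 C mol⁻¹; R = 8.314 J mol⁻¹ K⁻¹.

n(Ca) = 55.7 / 40.08 = 1.390 mol, so n(e⁻) = 2 × 1.390 = 2.779 mol.
The cells are in series, so the same 2.779 mol of electrons passes through the second cell.
2 H₂O + 2 e⁻ → H₂ + 2 OH⁻ — 2 mol e⁻ per mol H₂, so n(H₂) = 2.779/2 = 1.390 mol.
V = nRT/P = (1.390 × 8.314 × 319) / (89.9 × 10³) = 0.0410 m³ = 41.0 L.

41.0 L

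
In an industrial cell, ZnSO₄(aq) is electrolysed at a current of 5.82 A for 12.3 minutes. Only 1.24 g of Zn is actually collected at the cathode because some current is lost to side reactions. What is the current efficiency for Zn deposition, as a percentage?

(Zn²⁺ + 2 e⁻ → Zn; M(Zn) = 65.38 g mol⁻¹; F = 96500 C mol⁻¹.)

Q = I·t = 5.820 × 738.00 = 4295 C; n(e⁻) = 4295/96500 = 0.04451 mol.
Theoretical n(Zn) = n(e⁻)/2 = 0.02225 mol, i.e. m_theo = 0.02225 × 65.38 = 1.455 g.
Efficiency = m_actual / m_theo = 1.24 / 1.455 = 85.2 %.

85.2 %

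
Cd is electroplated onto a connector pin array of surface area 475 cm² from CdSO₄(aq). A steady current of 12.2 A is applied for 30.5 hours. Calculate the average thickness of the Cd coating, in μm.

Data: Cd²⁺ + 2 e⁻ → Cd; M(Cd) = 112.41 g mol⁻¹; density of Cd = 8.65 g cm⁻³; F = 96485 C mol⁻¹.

1900 μm

Q = I·t = 12.20 × 109800 = 1340000 C; n(e⁻) = 13.88 mol.
n(Cd) = n(e⁻)/2 = 6.942 mol, so m = 6.942 × 112.41 = 780.3 g.
Volume = m/ρ = 780.3 / 8.65 = 90.21 cm³.
Thickness = V/A = 90.21 / 475 = 0.190 cm = 1900 μm.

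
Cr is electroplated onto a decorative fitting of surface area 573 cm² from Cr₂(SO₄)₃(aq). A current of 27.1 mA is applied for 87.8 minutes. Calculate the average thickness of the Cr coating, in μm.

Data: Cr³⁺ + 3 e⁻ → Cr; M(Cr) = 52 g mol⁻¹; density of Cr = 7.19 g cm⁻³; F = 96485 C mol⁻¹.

Q = I·t = 0.02710 × 5268.0 = 142.8 C; n(e⁻) = 0.001480 mol.
n(Cr) = n(e⁻)/3 = 0.0004932 mol, so m = 0.0004932 × 52 = 0.02565 g.
Volume = m/ρ = 0.02565 / 7.19 = 0.003567 cm³.
Thickness = V/A = 0.003567 / 573 = 6.23 × 10⁻⁶ cm = 0.0623 μm.

0.0623 μm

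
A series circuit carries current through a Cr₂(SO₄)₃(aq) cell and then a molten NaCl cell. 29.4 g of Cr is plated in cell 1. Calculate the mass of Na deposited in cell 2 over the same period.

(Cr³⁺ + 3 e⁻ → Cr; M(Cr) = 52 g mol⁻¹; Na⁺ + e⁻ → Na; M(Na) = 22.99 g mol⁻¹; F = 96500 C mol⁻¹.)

n(Cr) = 29.4 / 52 = 0.5654 mol.
Since Cr³⁺ + 3 e⁻ → Cr, n(e⁻) passed = 3 × 0.5654 = 1.696 mol.
Cells in series carry the same charge, so the same 1.696 mol of electrons passes through cell 2.
Na⁺ + e⁻ → Na, so n(Na) = 1.696 / 1 = 1.696 mol.
m(Na) = 1.696 × 22.99 = 39.0 g.

39.0 g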